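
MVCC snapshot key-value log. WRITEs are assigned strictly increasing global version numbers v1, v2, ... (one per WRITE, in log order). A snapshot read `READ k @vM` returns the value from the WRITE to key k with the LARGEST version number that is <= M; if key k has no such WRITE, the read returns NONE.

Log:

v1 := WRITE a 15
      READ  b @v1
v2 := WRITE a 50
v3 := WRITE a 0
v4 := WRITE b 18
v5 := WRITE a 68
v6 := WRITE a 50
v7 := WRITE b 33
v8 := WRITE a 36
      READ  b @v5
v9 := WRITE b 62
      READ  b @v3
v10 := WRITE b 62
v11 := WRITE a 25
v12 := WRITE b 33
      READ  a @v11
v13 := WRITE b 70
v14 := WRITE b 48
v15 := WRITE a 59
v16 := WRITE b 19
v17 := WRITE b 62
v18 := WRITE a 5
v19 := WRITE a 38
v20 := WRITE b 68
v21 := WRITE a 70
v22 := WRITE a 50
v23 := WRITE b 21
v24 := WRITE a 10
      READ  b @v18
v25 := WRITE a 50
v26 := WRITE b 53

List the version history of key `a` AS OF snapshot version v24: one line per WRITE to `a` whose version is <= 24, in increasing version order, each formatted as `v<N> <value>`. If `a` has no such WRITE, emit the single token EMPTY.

Scan writes for key=a with version <= 24:
  v1 WRITE a 15 -> keep
  v2 WRITE a 50 -> keep
  v3 WRITE a 0 -> keep
  v4 WRITE b 18 -> skip
  v5 WRITE a 68 -> keep
  v6 WRITE a 50 -> keep
  v7 WRITE b 33 -> skip
  v8 WRITE a 36 -> keep
  v9 WRITE b 62 -> skip
  v10 WRITE b 62 -> skip
  v11 WRITE a 25 -> keep
  v12 WRITE b 33 -> skip
  v13 WRITE b 70 -> skip
  v14 WRITE b 48 -> skip
  v15 WRITE a 59 -> keep
  v16 WRITE b 19 -> skip
  v17 WRITE b 62 -> skip
  v18 WRITE a 5 -> keep
  v19 WRITE a 38 -> keep
  v20 WRITE b 68 -> skip
  v21 WRITE a 70 -> keep
  v22 WRITE a 50 -> keep
  v23 WRITE b 21 -> skip
  v24 WRITE a 10 -> keep
  v25 WRITE a 50 -> drop (> snap)
  v26 WRITE b 53 -> skip
Collected: [(1, 15), (2, 50), (3, 0), (5, 68), (6, 50), (8, 36), (11, 25), (15, 59), (18, 5), (19, 38), (21, 70), (22, 50), (24, 10)]

Answer: v1 15
v2 50
v3 0
v5 68
v6 50
v8 36
v11 25
v15 59
v18 5
v19 38
v21 70
v22 50
v24 10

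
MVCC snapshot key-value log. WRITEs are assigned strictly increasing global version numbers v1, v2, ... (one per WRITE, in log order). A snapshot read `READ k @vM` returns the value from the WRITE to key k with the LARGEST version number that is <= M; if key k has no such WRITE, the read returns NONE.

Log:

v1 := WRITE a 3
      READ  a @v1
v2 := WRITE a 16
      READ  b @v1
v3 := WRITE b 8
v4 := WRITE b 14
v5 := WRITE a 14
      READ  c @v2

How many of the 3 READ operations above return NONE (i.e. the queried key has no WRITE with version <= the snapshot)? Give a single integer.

Answer: 2

Derivation:
v1: WRITE a=3  (a history now [(1, 3)])
READ a @v1: history=[(1, 3)] -> pick v1 -> 3
v2: WRITE a=16  (a history now [(1, 3), (2, 16)])
READ b @v1: history=[] -> no version <= 1 -> NONE
v3: WRITE b=8  (b history now [(3, 8)])
v4: WRITE b=14  (b history now [(3, 8), (4, 14)])
v5: WRITE a=14  (a history now [(1, 3), (2, 16), (5, 14)])
READ c @v2: history=[] -> no version <= 2 -> NONE
Read results in order: ['3', 'NONE', 'NONE']
NONE count = 2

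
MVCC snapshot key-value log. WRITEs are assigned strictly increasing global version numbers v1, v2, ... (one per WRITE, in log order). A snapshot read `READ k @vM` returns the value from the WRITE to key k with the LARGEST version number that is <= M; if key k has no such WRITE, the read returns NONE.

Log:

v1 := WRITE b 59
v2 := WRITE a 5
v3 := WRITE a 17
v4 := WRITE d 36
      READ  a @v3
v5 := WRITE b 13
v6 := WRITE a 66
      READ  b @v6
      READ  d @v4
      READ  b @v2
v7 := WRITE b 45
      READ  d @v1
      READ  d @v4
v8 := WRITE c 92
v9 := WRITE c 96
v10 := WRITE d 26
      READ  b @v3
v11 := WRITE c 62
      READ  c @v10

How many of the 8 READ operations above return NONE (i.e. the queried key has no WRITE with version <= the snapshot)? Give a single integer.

Answer: 1

Derivation:
v1: WRITE b=59  (b history now [(1, 59)])
v2: WRITE a=5  (a history now [(2, 5)])
v3: WRITE a=17  (a history now [(2, 5), (3, 17)])
v4: WRITE d=36  (d history now [(4, 36)])
READ a @v3: history=[(2, 5), (3, 17)] -> pick v3 -> 17
v5: WRITE b=13  (b history now [(1, 59), (5, 13)])
v6: WRITE a=66  (a history now [(2, 5), (3, 17), (6, 66)])
READ b @v6: history=[(1, 59), (5, 13)] -> pick v5 -> 13
READ d @v4: history=[(4, 36)] -> pick v4 -> 36
READ b @v2: history=[(1, 59), (5, 13)] -> pick v1 -> 59
v7: WRITE b=45  (b history now [(1, 59), (5, 13), (7, 45)])
READ d @v1: history=[(4, 36)] -> no version <= 1 -> NONE
READ d @v4: history=[(4, 36)] -> pick v4 -> 36
v8: WRITE c=92  (c history now [(8, 92)])
v9: WRITE c=96  (c history now [(8, 92), (9, 96)])
v10: WRITE d=26  (d history now [(4, 36), (10, 26)])
READ b @v3: history=[(1, 59), (5, 13), (7, 45)] -> pick v1 -> 59
v11: WRITE c=62  (c history now [(8, 92), (9, 96), (11, 62)])
READ c @v10: history=[(8, 92), (9, 96), (11, 62)] -> pick v9 -> 96
Read results in order: ['17', '13', '36', '59', 'NONE', '36', '59', '96']
NONE count = 1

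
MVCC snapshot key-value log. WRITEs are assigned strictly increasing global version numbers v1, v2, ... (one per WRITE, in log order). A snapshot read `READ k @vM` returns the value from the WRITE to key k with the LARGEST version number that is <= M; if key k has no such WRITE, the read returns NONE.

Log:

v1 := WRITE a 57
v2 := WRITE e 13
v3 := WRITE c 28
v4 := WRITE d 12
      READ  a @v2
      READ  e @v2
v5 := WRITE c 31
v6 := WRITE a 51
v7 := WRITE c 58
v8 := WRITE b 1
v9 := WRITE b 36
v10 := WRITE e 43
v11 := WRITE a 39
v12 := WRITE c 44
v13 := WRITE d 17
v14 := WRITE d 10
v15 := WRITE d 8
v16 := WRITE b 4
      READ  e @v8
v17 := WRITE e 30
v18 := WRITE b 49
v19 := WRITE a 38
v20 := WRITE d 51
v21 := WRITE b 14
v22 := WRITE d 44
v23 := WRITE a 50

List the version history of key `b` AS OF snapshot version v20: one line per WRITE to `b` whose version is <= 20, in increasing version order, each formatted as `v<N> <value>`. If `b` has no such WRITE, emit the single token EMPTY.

Answer: v8 1
v9 36
v16 4
v18 49

Derivation:
Scan writes for key=b with version <= 20:
  v1 WRITE a 57 -> skip
  v2 WRITE e 13 -> skip
  v3 WRITE c 28 -> skip
  v4 WRITE d 12 -> skip
  v5 WRITE c 31 -> skip
  v6 WRITE a 51 -> skip
  v7 WRITE c 58 -> skip
  v8 WRITE b 1 -> keep
  v9 WRITE b 36 -> keep
  v10 WRITE e 43 -> skip
  v11 WRITE a 39 -> skip
  v12 WRITE c 44 -> skip
  v13 WRITE d 17 -> skip
  v14 WRITE d 10 -> skip
  v15 WRITE d 8 -> skip
  v16 WRITE b 4 -> keep
  v17 WRITE e 30 -> skip
  v18 WRITE b 49 -> keep
  v19 WRITE a 38 -> skip
  v20 WRITE d 51 -> skip
  v21 WRITE b 14 -> drop (> snap)
  v22 WRITE d 44 -> skip
  v23 WRITE a 50 -> skip
Collected: [(8, 1), (9, 36), (16, 4), (18, 49)]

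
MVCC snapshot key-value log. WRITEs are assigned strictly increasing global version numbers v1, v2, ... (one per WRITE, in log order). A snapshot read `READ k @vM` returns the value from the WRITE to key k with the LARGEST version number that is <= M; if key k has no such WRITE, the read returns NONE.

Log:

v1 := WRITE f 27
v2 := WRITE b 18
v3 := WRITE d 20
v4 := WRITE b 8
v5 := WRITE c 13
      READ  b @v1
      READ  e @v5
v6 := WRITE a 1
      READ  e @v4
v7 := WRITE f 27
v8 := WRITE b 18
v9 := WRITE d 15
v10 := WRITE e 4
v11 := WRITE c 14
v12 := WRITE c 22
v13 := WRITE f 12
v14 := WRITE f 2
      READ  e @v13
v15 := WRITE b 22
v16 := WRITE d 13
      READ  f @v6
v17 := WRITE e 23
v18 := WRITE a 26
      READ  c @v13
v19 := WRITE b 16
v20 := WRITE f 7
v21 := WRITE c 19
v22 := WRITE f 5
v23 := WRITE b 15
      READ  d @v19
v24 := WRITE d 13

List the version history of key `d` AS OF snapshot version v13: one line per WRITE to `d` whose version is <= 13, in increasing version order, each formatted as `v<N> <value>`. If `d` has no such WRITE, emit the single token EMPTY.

Answer: v3 20
v9 15

Derivation:
Scan writes for key=d with version <= 13:
  v1 WRITE f 27 -> skip
  v2 WRITE b 18 -> skip
  v3 WRITE d 20 -> keep
  v4 WRITE b 8 -> skip
  v5 WRITE c 13 -> skip
  v6 WRITE a 1 -> skip
  v7 WRITE f 27 -> skip
  v8 WRITE b 18 -> skip
  v9 WRITE d 15 -> keep
  v10 WRITE e 4 -> skip
  v11 WRITE c 14 -> skip
  v12 WRITE c 22 -> skip
  v13 WRITE f 12 -> skip
  v14 WRITE f 2 -> skip
  v15 WRITE b 22 -> skip
  v16 WRITE d 13 -> drop (> snap)
  v17 WRITE e 23 -> skip
  v18 WRITE a 26 -> skip
  v19 WRITE b 16 -> skip
  v20 WRITE f 7 -> skip
  v21 WRITE c 19 -> skip
  v22 WRITE f 5 -> skip
  v23 WRITE b 15 -> skip
  v24 WRITE d 13 -> drop (> snap)
Collected: [(3, 20), (9, 15)]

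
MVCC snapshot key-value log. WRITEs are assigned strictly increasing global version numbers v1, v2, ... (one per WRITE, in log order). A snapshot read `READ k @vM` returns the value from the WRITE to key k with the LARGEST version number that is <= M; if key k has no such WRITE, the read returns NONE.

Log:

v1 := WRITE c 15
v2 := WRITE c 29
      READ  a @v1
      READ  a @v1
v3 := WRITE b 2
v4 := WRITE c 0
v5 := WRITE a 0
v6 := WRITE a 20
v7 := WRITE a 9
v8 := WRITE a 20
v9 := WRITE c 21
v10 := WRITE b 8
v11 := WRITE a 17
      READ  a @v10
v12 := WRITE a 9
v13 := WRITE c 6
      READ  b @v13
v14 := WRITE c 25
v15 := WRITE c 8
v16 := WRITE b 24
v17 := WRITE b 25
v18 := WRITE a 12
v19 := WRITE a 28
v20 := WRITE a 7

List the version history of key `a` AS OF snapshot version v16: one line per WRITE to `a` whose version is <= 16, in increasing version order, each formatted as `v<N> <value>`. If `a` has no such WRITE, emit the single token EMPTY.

Answer: v5 0
v6 20
v7 9
v8 20
v11 17
v12 9

Derivation:
Scan writes for key=a with version <= 16:
  v1 WRITE c 15 -> skip
  v2 WRITE c 29 -> skip
  v3 WRITE b 2 -> skip
  v4 WRITE c 0 -> skip
  v5 WRITE a 0 -> keep
  v6 WRITE a 20 -> keep
  v7 WRITE a 9 -> keep
  v8 WRITE a 20 -> keep
  v9 WRITE c 21 -> skip
  v10 WRITE b 8 -> skip
  v11 WRITE a 17 -> keep
  v12 WRITE a 9 -> keep
  v13 WRITE c 6 -> skip
  v14 WRITE c 25 -> skip
  v15 WRITE c 8 -> skip
  v16 WRITE b 24 -> skip
  v17 WRITE b 25 -> skip
  v18 WRITE a 12 -> drop (> snap)
  v19 WRITE a 28 -> drop (> snap)
  v20 WRITE a 7 -> drop (> snap)
Collected: [(5, 0), (6, 20), (7, 9), (8, 20), (11, 17), (12, 9)]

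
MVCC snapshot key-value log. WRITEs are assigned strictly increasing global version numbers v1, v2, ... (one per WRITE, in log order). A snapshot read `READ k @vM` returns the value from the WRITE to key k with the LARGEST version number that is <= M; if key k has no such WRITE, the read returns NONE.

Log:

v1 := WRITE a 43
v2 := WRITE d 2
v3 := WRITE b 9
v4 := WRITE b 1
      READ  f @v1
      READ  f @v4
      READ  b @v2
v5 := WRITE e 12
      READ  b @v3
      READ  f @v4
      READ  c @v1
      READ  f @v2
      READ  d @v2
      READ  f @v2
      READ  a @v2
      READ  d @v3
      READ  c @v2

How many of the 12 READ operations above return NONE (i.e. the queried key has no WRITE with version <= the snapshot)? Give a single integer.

v1: WRITE a=43  (a history now [(1, 43)])
v2: WRITE d=2  (d history now [(2, 2)])
v3: WRITE b=9  (b history now [(3, 9)])
v4: WRITE b=1  (b history now [(3, 9), (4, 1)])
READ f @v1: history=[] -> no version <= 1 -> NONE
READ f @v4: history=[] -> no version <= 4 -> NONE
READ b @v2: history=[(3, 9), (4, 1)] -> no version <= 2 -> NONE
v5: WRITE e=12  (e history now [(5, 12)])
READ b @v3: history=[(3, 9), (4, 1)] -> pick v3 -> 9
READ f @v4: history=[] -> no version <= 4 -> NONE
READ c @v1: history=[] -> no version <= 1 -> NONE
READ f @v2: history=[] -> no version <= 2 -> NONE
READ d @v2: history=[(2, 2)] -> pick v2 -> 2
READ f @v2: history=[] -> no version <= 2 -> NONE
READ a @v2: history=[(1, 43)] -> pick v1 -> 43
READ d @v3: history=[(2, 2)] -> pick v2 -> 2
READ c @v2: history=[] -> no version <= 2 -> NONE
Read results in order: ['NONE', 'NONE', 'NONE', '9', 'NONE', 'NONE', 'NONE', '2', 'NONE', '43', '2', 'NONE']
NONE count = 8

Answer: 8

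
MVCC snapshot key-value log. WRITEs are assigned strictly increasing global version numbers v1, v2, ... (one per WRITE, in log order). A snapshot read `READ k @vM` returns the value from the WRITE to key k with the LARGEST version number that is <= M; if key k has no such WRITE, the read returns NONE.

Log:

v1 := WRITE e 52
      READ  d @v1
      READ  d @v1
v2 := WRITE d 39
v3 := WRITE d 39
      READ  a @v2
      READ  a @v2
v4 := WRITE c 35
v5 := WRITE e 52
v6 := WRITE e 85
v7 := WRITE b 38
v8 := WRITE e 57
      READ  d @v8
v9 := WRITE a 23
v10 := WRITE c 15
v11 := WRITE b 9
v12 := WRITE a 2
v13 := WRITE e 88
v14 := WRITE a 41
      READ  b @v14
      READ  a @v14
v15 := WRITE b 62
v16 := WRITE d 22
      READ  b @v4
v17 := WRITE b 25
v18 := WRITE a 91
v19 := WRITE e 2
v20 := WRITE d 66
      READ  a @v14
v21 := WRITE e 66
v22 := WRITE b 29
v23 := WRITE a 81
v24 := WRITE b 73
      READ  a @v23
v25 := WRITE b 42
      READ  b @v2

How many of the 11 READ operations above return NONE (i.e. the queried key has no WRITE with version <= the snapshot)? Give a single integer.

Answer: 6

Derivation:
v1: WRITE e=52  (e history now [(1, 52)])
READ d @v1: history=[] -> no version <= 1 -> NONE
READ d @v1: history=[] -> no version <= 1 -> NONE
v2: WRITE d=39  (d history now [(2, 39)])
v3: WRITE d=39  (d history now [(2, 39), (3, 39)])
READ a @v2: history=[] -> no version <= 2 -> NONE
READ a @v2: history=[] -> no version <= 2 -> NONE
v4: WRITE c=35  (c history now [(4, 35)])
v5: WRITE e=52  (e history now [(1, 52), (5, 52)])
v6: WRITE e=85  (e history now [(1, 52), (5, 52), (6, 85)])
v7: WRITE b=38  (b history now [(7, 38)])
v8: WRITE e=57  (e history now [(1, 52), (5, 52), (6, 85), (8, 57)])
READ d @v8: history=[(2, 39), (3, 39)] -> pick v3 -> 39
v9: WRITE a=23  (a history now [(9, 23)])
v10: WRITE c=15  (c history now [(4, 35), (10, 15)])
v11: WRITE b=9  (b history now [(7, 38), (11, 9)])
v12: WRITE a=2  (a history now [(9, 23), (12, 2)])
v13: WRITE e=88  (e history now [(1, 52), (5, 52), (6, 85), (8, 57), (13, 88)])
v14: WRITE a=41  (a history now [(9, 23), (12, 2), (14, 41)])
READ b @v14: history=[(7, 38), (11, 9)] -> pick v11 -> 9
READ a @v14: history=[(9, 23), (12, 2), (14, 41)] -> pick v14 -> 41
v15: WRITE b=62  (b history now [(7, 38), (11, 9), (15, 62)])
v16: WRITE d=22  (d history now [(2, 39), (3, 39), (16, 22)])
READ b @v4: history=[(7, 38), (11, 9), (15, 62)] -> no version <= 4 -> NONE
v17: WRITE b=25  (b history now [(7, 38), (11, 9), (15, 62), (17, 25)])
v18: WRITE a=91  (a history now [(9, 23), (12, 2), (14, 41), (18, 91)])
v19: WRITE e=2  (e history now [(1, 52), (5, 52), (6, 85), (8, 57), (13, 88), (19, 2)])
v20: WRITE d=66  (d history now [(2, 39), (3, 39), (16, 22), (20, 66)])
READ a @v14: history=[(9, 23), (12, 2), (14, 41), (18, 91)] -> pick v14 -> 41
v21: WRITE e=66  (e history now [(1, 52), (5, 52), (6, 85), (8, 57), (13, 88), (19, 2), (21, 66)])
v22: WRITE b=29  (b history now [(7, 38), (11, 9), (15, 62), (17, 25), (22, 29)])
v23: WRITE a=81  (a history now [(9, 23), (12, 2), (14, 41), (18, 91), (23, 81)])
v24: WRITE b=73  (b history now [(7, 38), (11, 9), (15, 62), (17, 25), (22, 29), (24, 73)])
READ a @v23: history=[(9, 23), (12, 2), (14, 41), (18, 91), (23, 81)] -> pick v23 -> 81
v25: WRITE b=42  (b history now [(7, 38), (11, 9), (15, 62), (17, 25), (22, 29), (24, 73), (25, 42)])
READ b @v2: history=[(7, 38), (11, 9), (15, 62), (17, 25), (22, 29), (24, 73), (25, 42)] -> no version <= 2 -> NONE
Read results in order: ['NONE', 'NONE', 'NONE', 'NONE', '39', '9', '41', 'NONE', '41', '81', 'NONE']
NONE count = 6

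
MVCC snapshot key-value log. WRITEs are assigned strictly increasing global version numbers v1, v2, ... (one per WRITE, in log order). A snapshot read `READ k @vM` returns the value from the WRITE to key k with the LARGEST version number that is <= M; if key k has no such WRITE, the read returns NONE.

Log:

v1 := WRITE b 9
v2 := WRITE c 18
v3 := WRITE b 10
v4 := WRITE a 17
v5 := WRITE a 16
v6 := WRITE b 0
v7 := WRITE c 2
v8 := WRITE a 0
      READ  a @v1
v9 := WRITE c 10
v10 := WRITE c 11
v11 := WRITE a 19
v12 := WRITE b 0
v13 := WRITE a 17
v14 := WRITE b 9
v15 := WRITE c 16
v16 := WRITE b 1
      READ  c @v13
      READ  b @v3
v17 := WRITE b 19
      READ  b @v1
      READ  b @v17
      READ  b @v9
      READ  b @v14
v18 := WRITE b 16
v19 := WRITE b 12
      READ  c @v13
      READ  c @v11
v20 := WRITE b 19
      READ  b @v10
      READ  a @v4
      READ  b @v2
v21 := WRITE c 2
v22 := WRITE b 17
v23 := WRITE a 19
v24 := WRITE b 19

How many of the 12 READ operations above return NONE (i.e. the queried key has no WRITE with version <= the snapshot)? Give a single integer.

v1: WRITE b=9  (b history now [(1, 9)])
v2: WRITE c=18  (c history now [(2, 18)])
v3: WRITE b=10  (b history now [(1, 9), (3, 10)])
v4: WRITE a=17  (a history now [(4, 17)])
v5: WRITE a=16  (a history now [(4, 17), (5, 16)])
v6: WRITE b=0  (b history now [(1, 9), (3, 10), (6, 0)])
v7: WRITE c=2  (c history now [(2, 18), (7, 2)])
v8: WRITE a=0  (a history now [(4, 17), (5, 16), (8, 0)])
READ a @v1: history=[(4, 17), (5, 16), (8, 0)] -> no version <= 1 -> NONE
v9: WRITE c=10  (c history now [(2, 18), (7, 2), (9, 10)])
v10: WRITE c=11  (c history now [(2, 18), (7, 2), (9, 10), (10, 11)])
v11: WRITE a=19  (a history now [(4, 17), (5, 16), (8, 0), (11, 19)])
v12: WRITE b=0  (b history now [(1, 9), (3, 10), (6, 0), (12, 0)])
v13: WRITE a=17  (a history now [(4, 17), (5, 16), (8, 0), (11, 19), (13, 17)])
v14: WRITE b=9  (b history now [(1, 9), (3, 10), (6, 0), (12, 0), (14, 9)])
v15: WRITE c=16  (c history now [(2, 18), (7, 2), (9, 10), (10, 11), (15, 16)])
v16: WRITE b=1  (b history now [(1, 9), (3, 10), (6, 0), (12, 0), (14, 9), (16, 1)])
READ c @v13: history=[(2, 18), (7, 2), (9, 10), (10, 11), (15, 16)] -> pick v10 -> 11
READ b @v3: history=[(1, 9), (3, 10), (6, 0), (12, 0), (14, 9), (16, 1)] -> pick v3 -> 10
v17: WRITE b=19  (b history now [(1, 9), (3, 10), (6, 0), (12, 0), (14, 9), (16, 1), (17, 19)])
READ b @v1: history=[(1, 9), (3, 10), (6, 0), (12, 0), (14, 9), (16, 1), (17, 19)] -> pick v1 -> 9
READ b @v17: history=[(1, 9), (3, 10), (6, 0), (12, 0), (14, 9), (16, 1), (17, 19)] -> pick v17 -> 19
READ b @v9: history=[(1, 9), (3, 10), (6, 0), (12, 0), (14, 9), (16, 1), (17, 19)] -> pick v6 -> 0
READ b @v14: history=[(1, 9), (3, 10), (6, 0), (12, 0), (14, 9), (16, 1), (17, 19)] -> pick v14 -> 9
v18: WRITE b=16  (b history now [(1, 9), (3, 10), (6, 0), (12, 0), (14, 9), (16, 1), (17, 19), (18, 16)])
v19: WRITE b=12  (b history now [(1, 9), (3, 10), (6, 0), (12, 0), (14, 9), (16, 1), (17, 19), (18, 16), (19, 12)])
READ c @v13: history=[(2, 18), (7, 2), (9, 10), (10, 11), (15, 16)] -> pick v10 -> 11
READ c @v11: history=[(2, 18), (7, 2), (9, 10), (10, 11), (15, 16)] -> pick v10 -> 11
v20: WRITE b=19  (b history now [(1, 9), (3, 10), (6, 0), (12, 0), (14, 9), (16, 1), (17, 19), (18, 16), (19, 12), (20, 19)])
READ b @v10: history=[(1, 9), (3, 10), (6, 0), (12, 0), (14, 9), (16, 1), (17, 19), (18, 16), (19, 12), (20, 19)] -> pick v6 -> 0
READ a @v4: history=[(4, 17), (5, 16), (8, 0), (11, 19), (13, 17)] -> pick v4 -> 17
READ b @v2: history=[(1, 9), (3, 10), (6, 0), (12, 0), (14, 9), (16, 1), (17, 19), (18, 16), (19, 12), (20, 19)] -> pick v1 -> 9
v21: WRITE c=2  (c history now [(2, 18), (7, 2), (9, 10), (10, 11), (15, 16), (21, 2)])
v22: WRITE b=17  (b history now [(1, 9), (3, 10), (6, 0), (12, 0), (14, 9), (16, 1), (17, 19), (18, 16), (19, 12), (20, 19), (22, 17)])
v23: WRITE a=19  (a history now [(4, 17), (5, 16), (8, 0), (11, 19), (13, 17), (23, 19)])
v24: WRITE b=19  (b history now [(1, 9), (3, 10), (6, 0), (12, 0), (14, 9), (16, 1), (17, 19), (18, 16), (19, 12), (20, 19), (22, 17), (24, 19)])
Read results in order: ['NONE', '11', '10', '9', '19', '0', '9', '11', '11', '0', '17', '9']
NONE count = 1

Answer: 1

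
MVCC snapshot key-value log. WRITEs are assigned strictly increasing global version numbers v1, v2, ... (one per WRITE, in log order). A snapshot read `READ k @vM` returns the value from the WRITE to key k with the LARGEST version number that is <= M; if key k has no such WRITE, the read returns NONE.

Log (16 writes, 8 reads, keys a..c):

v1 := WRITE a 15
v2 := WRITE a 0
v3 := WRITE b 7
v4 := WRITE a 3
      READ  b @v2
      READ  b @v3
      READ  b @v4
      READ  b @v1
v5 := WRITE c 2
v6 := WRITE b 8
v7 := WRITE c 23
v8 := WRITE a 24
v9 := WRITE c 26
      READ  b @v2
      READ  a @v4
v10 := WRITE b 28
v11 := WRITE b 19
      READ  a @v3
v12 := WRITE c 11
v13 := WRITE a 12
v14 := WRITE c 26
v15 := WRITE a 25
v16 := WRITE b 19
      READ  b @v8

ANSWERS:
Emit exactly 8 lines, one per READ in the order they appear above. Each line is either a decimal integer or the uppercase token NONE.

Answer: NONE
7
7
NONE
NONE
3
0
8

Derivation:
v1: WRITE a=15  (a history now [(1, 15)])
v2: WRITE a=0  (a history now [(1, 15), (2, 0)])
v3: WRITE b=7  (b history now [(3, 7)])
v4: WRITE a=3  (a history now [(1, 15), (2, 0), (4, 3)])
READ b @v2: history=[(3, 7)] -> no version <= 2 -> NONE
READ b @v3: history=[(3, 7)] -> pick v3 -> 7
READ b @v4: history=[(3, 7)] -> pick v3 -> 7
READ b @v1: history=[(3, 7)] -> no version <= 1 -> NONE
v5: WRITE c=2  (c history now [(5, 2)])
v6: WRITE b=8  (b history now [(3, 7), (6, 8)])
v7: WRITE c=23  (c history now [(5, 2), (7, 23)])
v8: WRITE a=24  (a history now [(1, 15), (2, 0), (4, 3), (8, 24)])
v9: WRITE c=26  (c history now [(5, 2), (7, 23), (9, 26)])
READ b @v2: history=[(3, 7), (6, 8)] -> no version <= 2 -> NONE
READ a @v4: history=[(1, 15), (2, 0), (4, 3), (8, 24)] -> pick v4 -> 3
v10: WRITE b=28  (b history now [(3, 7), (6, 8), (10, 28)])
v11: WRITE b=19  (b history now [(3, 7), (6, 8), (10, 28), (11, 19)])
READ a @v3: history=[(1, 15), (2, 0), (4, 3), (8, 24)] -> pick v2 -> 0
v12: WRITE c=11  (c history now [(5, 2), (7, 23), (9, 26), (12, 11)])
v13: WRITE a=12  (a history now [(1, 15), (2, 0), (4, 3), (8, 24), (13, 12)])
v14: WRITE c=26  (c history now [(5, 2), (7, 23), (9, 26), (12, 11), (14, 26)])
v15: WRITE a=25  (a history now [(1, 15), (2, 0), (4, 3), (8, 24), (13, 12), (15, 25)])
v16: WRITE b=19  (b history now [(3, 7), (6, 8), (10, 28), (11, 19), (16, 19)])
READ b @v8: history=[(3, 7), (6, 8), (10, 28), (11, 19), (16, 19)] -> pick v6 -> 8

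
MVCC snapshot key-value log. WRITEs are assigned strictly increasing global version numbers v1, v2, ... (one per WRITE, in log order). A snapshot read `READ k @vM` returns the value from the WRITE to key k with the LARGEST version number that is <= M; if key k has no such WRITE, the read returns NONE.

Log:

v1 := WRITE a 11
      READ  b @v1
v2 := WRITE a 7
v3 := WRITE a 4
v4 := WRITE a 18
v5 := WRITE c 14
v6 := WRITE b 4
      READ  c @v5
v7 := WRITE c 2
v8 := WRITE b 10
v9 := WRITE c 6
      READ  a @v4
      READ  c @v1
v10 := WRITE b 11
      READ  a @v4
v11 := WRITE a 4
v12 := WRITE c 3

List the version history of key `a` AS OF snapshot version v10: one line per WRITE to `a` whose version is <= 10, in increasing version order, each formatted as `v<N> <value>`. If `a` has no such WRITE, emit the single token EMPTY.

Scan writes for key=a with version <= 10:
  v1 WRITE a 11 -> keep
  v2 WRITE a 7 -> keep
  v3 WRITE a 4 -> keep
  v4 WRITE a 18 -> keep
  v5 WRITE c 14 -> skip
  v6 WRITE b 4 -> skip
  v7 WRITE c 2 -> skip
  v8 WRITE b 10 -> skip
  v9 WRITE c 6 -> skip
  v10 WRITE b 11 -> skip
  v11 WRITE a 4 -> drop (> snap)
  v12 WRITE c 3 -> skip
Collected: [(1, 11), (2, 7), (3, 4), (4, 18)]

Answer: v1 11
v2 7
v3 4
v4 18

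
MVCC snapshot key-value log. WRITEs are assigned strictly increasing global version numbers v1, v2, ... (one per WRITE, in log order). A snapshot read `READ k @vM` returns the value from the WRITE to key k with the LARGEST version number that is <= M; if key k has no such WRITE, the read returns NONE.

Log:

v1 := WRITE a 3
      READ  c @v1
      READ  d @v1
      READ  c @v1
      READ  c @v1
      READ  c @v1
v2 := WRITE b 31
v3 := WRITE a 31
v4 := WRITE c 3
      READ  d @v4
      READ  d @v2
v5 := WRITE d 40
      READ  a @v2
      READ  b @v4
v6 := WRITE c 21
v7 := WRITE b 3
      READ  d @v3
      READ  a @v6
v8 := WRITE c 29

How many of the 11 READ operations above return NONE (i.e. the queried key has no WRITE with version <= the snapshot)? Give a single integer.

Answer: 8

Derivation:
v1: WRITE a=3  (a history now [(1, 3)])
READ c @v1: history=[] -> no version <= 1 -> NONE
READ d @v1: history=[] -> no version <= 1 -> NONE
READ c @v1: history=[] -> no version <= 1 -> NONE
READ c @v1: history=[] -> no version <= 1 -> NONE
READ c @v1: history=[] -> no version <= 1 -> NONE
v2: WRITE b=31  (b history now [(2, 31)])
v3: WRITE a=31  (a history now [(1, 3), (3, 31)])
v4: WRITE c=3  (c history now [(4, 3)])
READ d @v4: history=[] -> no version <= 4 -> NONE
READ d @v2: history=[] -> no version <= 2 -> NONE
v5: WRITE d=40  (d history now [(5, 40)])
READ a @v2: history=[(1, 3), (3, 31)] -> pick v1 -> 3
READ b @v4: history=[(2, 31)] -> pick v2 -> 31
v6: WRITE c=21  (c history now [(4, 3), (6, 21)])
v7: WRITE b=3  (b history now [(2, 31), (7, 3)])
READ d @v3: history=[(5, 40)] -> no version <= 3 -> NONE
READ a @v6: history=[(1, 3), (3, 31)] -> pick v3 -> 31
v8: WRITE c=29  (c history now [(4, 3), (6, 21), (8, 29)])
Read results in order: ['NONE', 'NONE', 'NONE', 'NONE', 'NONE', 'NONE', 'NONE', '3', '31', 'NONE', '31']
NONE count = 8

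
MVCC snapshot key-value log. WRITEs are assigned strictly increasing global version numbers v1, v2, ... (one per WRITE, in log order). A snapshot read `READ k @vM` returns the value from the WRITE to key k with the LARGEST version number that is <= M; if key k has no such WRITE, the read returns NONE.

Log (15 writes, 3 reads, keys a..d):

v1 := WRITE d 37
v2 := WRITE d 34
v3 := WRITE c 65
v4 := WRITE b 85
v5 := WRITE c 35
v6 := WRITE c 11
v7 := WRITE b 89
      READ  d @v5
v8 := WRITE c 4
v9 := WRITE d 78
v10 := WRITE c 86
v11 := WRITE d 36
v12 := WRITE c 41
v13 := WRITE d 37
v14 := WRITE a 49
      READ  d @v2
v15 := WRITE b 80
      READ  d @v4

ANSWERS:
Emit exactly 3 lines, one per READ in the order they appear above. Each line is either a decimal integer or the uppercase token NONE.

v1: WRITE d=37  (d history now [(1, 37)])
v2: WRITE d=34  (d history now [(1, 37), (2, 34)])
v3: WRITE c=65  (c history now [(3, 65)])
v4: WRITE b=85  (b history now [(4, 85)])
v5: WRITE c=35  (c history now [(3, 65), (5, 35)])
v6: WRITE c=11  (c history now [(3, 65), (5, 35), (6, 11)])
v7: WRITE b=89  (b history now [(4, 85), (7, 89)])
READ d @v5: history=[(1, 37), (2, 34)] -> pick v2 -> 34
v8: WRITE c=4  (c history now [(3, 65), (5, 35), (6, 11), (8, 4)])
v9: WRITE d=78  (d history now [(1, 37), (2, 34), (9, 78)])
v10: WRITE c=86  (c history now [(3, 65), (5, 35), (6, 11), (8, 4), (10, 86)])
v11: WRITE d=36  (d history now [(1, 37), (2, 34), (9, 78), (11, 36)])
v12: WRITE c=41  (c history now [(3, 65), (5, 35), (6, 11), (8, 4), (10, 86), (12, 41)])
v13: WRITE d=37  (d history now [(1, 37), (2, 34), (9, 78), (11, 36), (13, 37)])
v14: WRITE a=49  (a history now [(14, 49)])
READ d @v2: history=[(1, 37), (2, 34), (9, 78), (11, 36), (13, 37)] -> pick v2 -> 34
v15: WRITE b=80  (b history now [(4, 85), (7, 89), (15, 80)])
READ d @v4: history=[(1, 37), (2, 34), (9, 78), (11, 36), (13, 37)] -> pick v2 -> 34

Answer: 34
34
34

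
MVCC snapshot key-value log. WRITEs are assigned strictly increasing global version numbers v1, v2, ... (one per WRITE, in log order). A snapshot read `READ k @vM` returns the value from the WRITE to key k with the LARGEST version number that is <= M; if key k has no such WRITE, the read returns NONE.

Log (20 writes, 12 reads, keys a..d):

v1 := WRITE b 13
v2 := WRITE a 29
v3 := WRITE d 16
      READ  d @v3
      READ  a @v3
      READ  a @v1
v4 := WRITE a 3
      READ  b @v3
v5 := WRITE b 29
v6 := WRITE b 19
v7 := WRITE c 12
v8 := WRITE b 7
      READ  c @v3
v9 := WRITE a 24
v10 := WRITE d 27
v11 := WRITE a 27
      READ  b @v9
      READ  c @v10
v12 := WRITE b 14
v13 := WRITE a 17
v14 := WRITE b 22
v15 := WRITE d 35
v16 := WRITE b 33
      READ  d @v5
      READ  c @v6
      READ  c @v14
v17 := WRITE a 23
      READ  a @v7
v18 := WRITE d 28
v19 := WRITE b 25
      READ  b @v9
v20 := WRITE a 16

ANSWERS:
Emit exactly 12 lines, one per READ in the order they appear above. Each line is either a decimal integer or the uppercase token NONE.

Answer: 16
29
NONE
13
NONE
7
12
16
NONE
12
3
7

Derivation:
v1: WRITE b=13  (b history now [(1, 13)])
v2: WRITE a=29  (a history now [(2, 29)])
v3: WRITE d=16  (d history now [(3, 16)])
READ d @v3: history=[(3, 16)] -> pick v3 -> 16
READ a @v3: history=[(2, 29)] -> pick v2 -> 29
READ a @v1: history=[(2, 29)] -> no version <= 1 -> NONE
v4: WRITE a=3  (a history now [(2, 29), (4, 3)])
READ b @v3: history=[(1, 13)] -> pick v1 -> 13
v5: WRITE b=29  (b history now [(1, 13), (5, 29)])
v6: WRITE b=19  (b history now [(1, 13), (5, 29), (6, 19)])
v7: WRITE c=12  (c history now [(7, 12)])
v8: WRITE b=7  (b history now [(1, 13), (5, 29), (6, 19), (8, 7)])
READ c @v3: history=[(7, 12)] -> no version <= 3 -> NONE
v9: WRITE a=24  (a history now [(2, 29), (4, 3), (9, 24)])
v10: WRITE d=27  (d history now [(3, 16), (10, 27)])
v11: WRITE a=27  (a history now [(2, 29), (4, 3), (9, 24), (11, 27)])
READ b @v9: history=[(1, 13), (5, 29), (6, 19), (8, 7)] -> pick v8 -> 7
READ c @v10: history=[(7, 12)] -> pick v7 -> 12
v12: WRITE b=14  (b history now [(1, 13), (5, 29), (6, 19), (8, 7), (12, 14)])
v13: WRITE a=17  (a history now [(2, 29), (4, 3), (9, 24), (11, 27), (13, 17)])
v14: WRITE b=22  (b history now [(1, 13), (5, 29), (6, 19), (8, 7), (12, 14), (14, 22)])
v15: WRITE d=35  (d history now [(3, 16), (10, 27), (15, 35)])
v16: WRITE b=33  (b history now [(1, 13), (5, 29), (6, 19), (8, 7), (12, 14), (14, 22), (16, 33)])
READ d @v5: history=[(3, 16), (10, 27), (15, 35)] -> pick v3 -> 16
READ c @v6: history=[(7, 12)] -> no version <= 6 -> NONE
READ c @v14: history=[(7, 12)] -> pick v7 -> 12
v17: WRITE a=23  (a history now [(2, 29), (4, 3), (9, 24), (11, 27), (13, 17), (17, 23)])
READ a @v7: history=[(2, 29), (4, 3), (9, 24), (11, 27), (13, 17), (17, 23)] -> pick v4 -> 3
v18: WRITE d=28  (d history now [(3, 16), (10, 27), (15, 35), (18, 28)])
v19: WRITE b=25  (b history now [(1, 13), (5, 29), (6, 19), (8, 7), (12, 14), (14, 22), (16, 33), (19, 25)])
READ b @v9: history=[(1, 13), (5, 29), (6, 19), (8, 7), (12, 14), (14, 22), (16, 33), (19, 25)] -> pick v8 -> 7
v20: WRITE a=16  (a history now [(2, 29), (4, 3), (9, 24), (11, 27), (13, 17), (17, 23), (20, 16)])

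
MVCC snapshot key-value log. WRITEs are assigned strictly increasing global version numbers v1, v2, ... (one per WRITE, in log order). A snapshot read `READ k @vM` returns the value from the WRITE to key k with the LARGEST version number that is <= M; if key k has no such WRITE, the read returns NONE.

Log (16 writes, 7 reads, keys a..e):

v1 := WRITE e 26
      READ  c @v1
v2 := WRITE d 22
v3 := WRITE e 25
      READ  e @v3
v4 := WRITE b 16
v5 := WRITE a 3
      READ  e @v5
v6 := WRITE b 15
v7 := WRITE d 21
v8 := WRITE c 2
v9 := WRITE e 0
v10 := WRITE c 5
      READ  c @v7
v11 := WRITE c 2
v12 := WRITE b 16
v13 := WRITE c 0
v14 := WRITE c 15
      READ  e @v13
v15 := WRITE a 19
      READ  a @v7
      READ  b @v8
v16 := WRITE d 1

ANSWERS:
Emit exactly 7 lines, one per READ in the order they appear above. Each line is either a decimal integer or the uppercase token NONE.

v1: WRITE e=26  (e history now [(1, 26)])
READ c @v1: history=[] -> no version <= 1 -> NONE
v2: WRITE d=22  (d history now [(2, 22)])
v3: WRITE e=25  (e history now [(1, 26), (3, 25)])
READ e @v3: history=[(1, 26), (3, 25)] -> pick v3 -> 25
v4: WRITE b=16  (b history now [(4, 16)])
v5: WRITE a=3  (a history now [(5, 3)])
READ e @v5: history=[(1, 26), (3, 25)] -> pick v3 -> 25
v6: WRITE b=15  (b history now [(4, 16), (6, 15)])
v7: WRITE d=21  (d history now [(2, 22), (7, 21)])
v8: WRITE c=2  (c history now [(8, 2)])
v9: WRITE e=0  (e history now [(1, 26), (3, 25), (9, 0)])
v10: WRITE c=5  (c history now [(8, 2), (10, 5)])
READ c @v7: history=[(8, 2), (10, 5)] -> no version <= 7 -> NONE
v11: WRITE c=2  (c history now [(8, 2), (10, 5), (11, 2)])
v12: WRITE b=16  (b history now [(4, 16), (6, 15), (12, 16)])
v13: WRITE c=0  (c history now [(8, 2), (10, 5), (11, 2), (13, 0)])
v14: WRITE c=15  (c history now [(8, 2), (10, 5), (11, 2), (13, 0), (14, 15)])
READ e @v13: history=[(1, 26), (3, 25), (9, 0)] -> pick v9 -> 0
v15: WRITE a=19  (a history now [(5, 3), (15, 19)])
READ a @v7: history=[(5, 3), (15, 19)] -> pick v5 -> 3
READ b @v8: history=[(4, 16), (6, 15), (12, 16)] -> pick v6 -> 15
v16: WRITE d=1  (d history now [(2, 22), (7, 21), (16, 1)])

Answer: NONE
25
25
NONE
0
3
15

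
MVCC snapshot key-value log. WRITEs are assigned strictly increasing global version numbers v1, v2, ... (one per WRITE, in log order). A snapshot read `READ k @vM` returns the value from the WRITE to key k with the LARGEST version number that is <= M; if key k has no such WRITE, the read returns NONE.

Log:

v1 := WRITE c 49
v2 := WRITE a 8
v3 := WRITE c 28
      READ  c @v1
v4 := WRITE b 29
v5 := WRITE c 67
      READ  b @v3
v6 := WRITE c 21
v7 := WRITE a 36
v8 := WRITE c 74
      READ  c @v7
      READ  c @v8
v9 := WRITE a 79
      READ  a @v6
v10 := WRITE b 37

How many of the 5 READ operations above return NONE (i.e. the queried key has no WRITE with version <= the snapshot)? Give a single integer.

v1: WRITE c=49  (c history now [(1, 49)])
v2: WRITE a=8  (a history now [(2, 8)])
v3: WRITE c=28  (c history now [(1, 49), (3, 28)])
READ c @v1: history=[(1, 49), (3, 28)] -> pick v1 -> 49
v4: WRITE b=29  (b history now [(4, 29)])
v5: WRITE c=67  (c history now [(1, 49), (3, 28), (5, 67)])
READ b @v3: history=[(4, 29)] -> no version <= 3 -> NONE
v6: WRITE c=21  (c history now [(1, 49), (3, 28), (5, 67), (6, 21)])
v7: WRITE a=36  (a history now [(2, 8), (7, 36)])
v8: WRITE c=74  (c history now [(1, 49), (3, 28), (5, 67), (6, 21), (8, 74)])
READ c @v7: history=[(1, 49), (3, 28), (5, 67), (6, 21), (8, 74)] -> pick v6 -> 21
READ c @v8: history=[(1, 49), (3, 28), (5, 67), (6, 21), (8, 74)] -> pick v8 -> 74
v9: WRITE a=79  (a history now [(2, 8), (7, 36), (9, 79)])
READ a @v6: history=[(2, 8), (7, 36), (9, 79)] -> pick v2 -> 8
v10: WRITE b=37  (b history now [(4, 29), (10, 37)])
Read results in order: ['49', 'NONE', '21', '74', '8']
NONE count = 1

Answer: 1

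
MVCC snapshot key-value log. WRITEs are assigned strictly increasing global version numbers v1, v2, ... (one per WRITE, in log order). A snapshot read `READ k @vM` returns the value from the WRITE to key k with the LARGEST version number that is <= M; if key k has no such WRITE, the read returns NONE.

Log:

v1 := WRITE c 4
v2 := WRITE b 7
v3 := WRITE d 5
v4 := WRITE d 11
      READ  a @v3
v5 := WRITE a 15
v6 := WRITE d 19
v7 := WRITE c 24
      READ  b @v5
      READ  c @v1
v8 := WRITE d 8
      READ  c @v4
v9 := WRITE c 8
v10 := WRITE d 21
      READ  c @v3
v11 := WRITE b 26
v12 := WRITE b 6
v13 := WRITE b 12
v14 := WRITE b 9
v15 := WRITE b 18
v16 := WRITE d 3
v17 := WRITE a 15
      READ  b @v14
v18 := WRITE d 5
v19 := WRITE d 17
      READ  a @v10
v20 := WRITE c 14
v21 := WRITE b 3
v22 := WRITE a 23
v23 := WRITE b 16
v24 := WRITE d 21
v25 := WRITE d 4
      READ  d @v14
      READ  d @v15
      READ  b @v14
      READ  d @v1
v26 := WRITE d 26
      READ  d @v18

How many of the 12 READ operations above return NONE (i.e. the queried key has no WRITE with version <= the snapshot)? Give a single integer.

Answer: 2

Derivation:
v1: WRITE c=4  (c history now [(1, 4)])
v2: WRITE b=7  (b history now [(2, 7)])
v3: WRITE d=5  (d history now [(3, 5)])
v4: WRITE d=11  (d history now [(3, 5), (4, 11)])
READ a @v3: history=[] -> no version <= 3 -> NONE
v5: WRITE a=15  (a history now [(5, 15)])
v6: WRITE d=19  (d history now [(3, 5), (4, 11), (6, 19)])
v7: WRITE c=24  (c history now [(1, 4), (7, 24)])
READ b @v5: history=[(2, 7)] -> pick v2 -> 7
READ c @v1: history=[(1, 4), (7, 24)] -> pick v1 -> 4
v8: WRITE d=8  (d history now [(3, 5), (4, 11), (6, 19), (8, 8)])
READ c @v4: history=[(1, 4), (7, 24)] -> pick v1 -> 4
v9: WRITE c=8  (c history now [(1, 4), (7, 24), (9, 8)])
v10: WRITE d=21  (d history now [(3, 5), (4, 11), (6, 19), (8, 8), (10, 21)])
READ c @v3: history=[(1, 4), (7, 24), (9, 8)] -> pick v1 -> 4
v11: WRITE b=26  (b history now [(2, 7), (11, 26)])
v12: WRITE b=6  (b history now [(2, 7), (11, 26), (12, 6)])
v13: WRITE b=12  (b history now [(2, 7), (11, 26), (12, 6), (13, 12)])
v14: WRITE b=9  (b history now [(2, 7), (11, 26), (12, 6), (13, 12), (14, 9)])
v15: WRITE b=18  (b history now [(2, 7), (11, 26), (12, 6), (13, 12), (14, 9), (15, 18)])
v16: WRITE d=3  (d history now [(3, 5), (4, 11), (6, 19), (8, 8), (10, 21), (16, 3)])
v17: WRITE a=15  (a history now [(5, 15), (17, 15)])
READ b @v14: history=[(2, 7), (11, 26), (12, 6), (13, 12), (14, 9), (15, 18)] -> pick v14 -> 9
v18: WRITE d=5  (d history now [(3, 5), (4, 11), (6, 19), (8, 8), (10, 21), (16, 3), (18, 5)])
v19: WRITE d=17  (d history now [(3, 5), (4, 11), (6, 19), (8, 8), (10, 21), (16, 3), (18, 5), (19, 17)])
READ a @v10: history=[(5, 15), (17, 15)] -> pick v5 -> 15
v20: WRITE c=14  (c history now [(1, 4), (7, 24), (9, 8), (20, 14)])
v21: WRITE b=3  (b history now [(2, 7), (11, 26), (12, 6), (13, 12), (14, 9), (15, 18), (21, 3)])
v22: WRITE a=23  (a history now [(5, 15), (17, 15), (22, 23)])
v23: WRITE b=16  (b history now [(2, 7), (11, 26), (12, 6), (13, 12), (14, 9), (15, 18), (21, 3), (23, 16)])
v24: WRITE d=21  (d history now [(3, 5), (4, 11), (6, 19), (8, 8), (10, 21), (16, 3), (18, 5), (19, 17), (24, 21)])
v25: WRITE d=4  (d history now [(3, 5), (4, 11), (6, 19), (8, 8), (10, 21), (16, 3), (18, 5), (19, 17), (24, 21), (25, 4)])
READ d @v14: history=[(3, 5), (4, 11), (6, 19), (8, 8), (10, 21), (16, 3), (18, 5), (19, 17), (24, 21), (25, 4)] -> pick v10 -> 21
READ d @v15: history=[(3, 5), (4, 11), (6, 19), (8, 8), (10, 21), (16, 3), (18, 5), (19, 17), (24, 21), (25, 4)] -> pick v10 -> 21
READ b @v14: history=[(2, 7), (11, 26), (12, 6), (13, 12), (14, 9), (15, 18), (21, 3), (23, 16)] -> pick v14 -> 9
READ d @v1: history=[(3, 5), (4, 11), (6, 19), (8, 8), (10, 21), (16, 3), (18, 5), (19, 17), (24, 21), (25, 4)] -> no version <= 1 -> NONE
v26: WRITE d=26  (d history now [(3, 5), (4, 11), (6, 19), (8, 8), (10, 21), (16, 3), (18, 5), (19, 17), (24, 21), (25, 4), (26, 26)])
READ d @v18: history=[(3, 5), (4, 11), (6, 19), (8, 8), (10, 21), (16, 3), (18, 5), (19, 17), (24, 21), (25, 4), (26, 26)] -> pick v18 -> 5
Read results in order: ['NONE', '7', '4', '4', '4', '9', '15', '21', '21', '9', 'NONE', '5']
NONE count = 2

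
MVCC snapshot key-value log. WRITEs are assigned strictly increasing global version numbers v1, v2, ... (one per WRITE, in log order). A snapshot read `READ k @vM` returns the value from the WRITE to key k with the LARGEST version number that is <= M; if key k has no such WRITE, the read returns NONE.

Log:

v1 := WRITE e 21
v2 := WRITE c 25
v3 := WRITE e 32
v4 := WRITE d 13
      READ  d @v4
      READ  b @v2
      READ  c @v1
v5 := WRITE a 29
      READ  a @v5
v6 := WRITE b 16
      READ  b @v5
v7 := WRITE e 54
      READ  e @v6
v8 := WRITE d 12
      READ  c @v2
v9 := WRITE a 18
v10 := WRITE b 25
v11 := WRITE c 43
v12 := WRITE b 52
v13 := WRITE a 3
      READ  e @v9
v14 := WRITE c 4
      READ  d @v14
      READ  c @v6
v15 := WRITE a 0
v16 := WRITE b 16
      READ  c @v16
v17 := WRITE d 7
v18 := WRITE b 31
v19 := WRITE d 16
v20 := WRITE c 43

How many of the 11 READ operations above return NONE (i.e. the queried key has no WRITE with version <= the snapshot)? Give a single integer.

v1: WRITE e=21  (e history now [(1, 21)])
v2: WRITE c=25  (c history now [(2, 25)])
v3: WRITE e=32  (e history now [(1, 21), (3, 32)])
v4: WRITE d=13  (d history now [(4, 13)])
READ d @v4: history=[(4, 13)] -> pick v4 -> 13
READ b @v2: history=[] -> no version <= 2 -> NONE
READ c @v1: history=[(2, 25)] -> no version <= 1 -> NONE
v5: WRITE a=29  (a history now [(5, 29)])
READ a @v5: history=[(5, 29)] -> pick v5 -> 29
v6: WRITE b=16  (b history now [(6, 16)])
READ b @v5: history=[(6, 16)] -> no version <= 5 -> NONE
v7: WRITE e=54  (e history now [(1, 21), (3, 32), (7, 54)])
READ e @v6: history=[(1, 21), (3, 32), (7, 54)] -> pick v3 -> 32
v8: WRITE d=12  (d history now [(4, 13), (8, 12)])
READ c @v2: history=[(2, 25)] -> pick v2 -> 25
v9: WRITE a=18  (a history now [(5, 29), (9, 18)])
v10: WRITE b=25  (b history now [(6, 16), (10, 25)])
v11: WRITE c=43  (c history now [(2, 25), (11, 43)])
v12: WRITE b=52  (b history now [(6, 16), (10, 25), (12, 52)])
v13: WRITE a=3  (a history now [(5, 29), (9, 18), (13, 3)])
READ e @v9: history=[(1, 21), (3, 32), (7, 54)] -> pick v7 -> 54
v14: WRITE c=4  (c history now [(2, 25), (11, 43), (14, 4)])
READ d @v14: history=[(4, 13), (8, 12)] -> pick v8 -> 12
READ c @v6: history=[(2, 25), (11, 43), (14, 4)] -> pick v2 -> 25
v15: WRITE a=0  (a history now [(5, 29), (9, 18), (13, 3), (15, 0)])
v16: WRITE b=16  (b history now [(6, 16), (10, 25), (12, 52), (16, 16)])
READ c @v16: history=[(2, 25), (11, 43), (14, 4)] -> pick v14 -> 4
v17: WRITE d=7  (d history now [(4, 13), (8, 12), (17, 7)])
v18: WRITE b=31  (b history now [(6, 16), (10, 25), (12, 52), (16, 16), (18, 31)])
v19: WRITE d=16  (d history now [(4, 13), (8, 12), (17, 7), (19, 16)])
v20: WRITE c=43  (c history now [(2, 25), (11, 43), (14, 4), (20, 43)])
Read results in order: ['13', 'NONE', 'NONE', '29', 'NONE', '32', '25', '54', '12', '25', '4']
NONE count = 3

Answer: 3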